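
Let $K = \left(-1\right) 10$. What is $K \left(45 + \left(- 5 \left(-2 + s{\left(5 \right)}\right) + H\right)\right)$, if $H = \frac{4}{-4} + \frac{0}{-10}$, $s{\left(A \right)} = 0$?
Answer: $-540$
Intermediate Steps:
$K = -10$
$H = -1$ ($H = 4 \left(- \frac{1}{4}\right) + 0 \left(- \frac{1}{10}\right) = -1 + 0 = -1$)
$K \left(45 + \left(- 5 \left(-2 + s{\left(5 \right)}\right) + H\right)\right) = - 10 \left(45 - \left(1 + 5 \left(-2 + 0\right)\right)\right) = - 10 \left(45 - -9\right) = - 10 \left(45 + \left(10 - 1\right)\right) = - 10 \left(45 + 9\right) = \left(-10\right) 54 = -540$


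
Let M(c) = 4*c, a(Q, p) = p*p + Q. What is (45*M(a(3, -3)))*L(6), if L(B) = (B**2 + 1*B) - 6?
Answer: 77760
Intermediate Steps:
a(Q, p) = Q + p**2 (a(Q, p) = p**2 + Q = Q + p**2)
L(B) = -6 + B + B**2 (L(B) = (B**2 + B) - 6 = (B + B**2) - 6 = -6 + B + B**2)
(45*M(a(3, -3)))*L(6) = (45*(4*(3 + (-3)**2)))*(-6 + 6 + 6**2) = (45*(4*(3 + 9)))*(-6 + 6 + 36) = (45*(4*12))*36 = (45*48)*36 = 2160*36 = 77760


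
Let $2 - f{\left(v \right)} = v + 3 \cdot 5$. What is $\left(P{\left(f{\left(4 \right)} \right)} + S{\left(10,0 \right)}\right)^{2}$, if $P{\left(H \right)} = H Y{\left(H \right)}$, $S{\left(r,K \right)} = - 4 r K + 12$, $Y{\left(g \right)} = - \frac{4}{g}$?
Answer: $64$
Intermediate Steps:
$f{\left(v \right)} = -13 - v$ ($f{\left(v \right)} = 2 - \left(v + 3 \cdot 5\right) = 2 - \left(v + 15\right) = 2 - \left(15 + v\right) = -13 - v$)
$S{\left(r,K \right)} = 12 - 4 K r$ ($S{\left(r,K \right)} = - 4 K r + 12 = 12 - 4 K r$)
$P{\left(H \right)} = -4$ ($P{\left(H \right)} = H \left(- \frac{4}{H}\right) = -4$)
$\left(P{\left(f{\left(4 \right)} \right)} + S{\left(10,0 \right)}\right)^{2} = \left(-4 + \left(12 - 0 \cdot 10\right)\right)^{2} = \left(-4 + \left(12 + 0\right)\right)^{2} = \left(-4 + 12\right)^{2} = 8^{2} = 64$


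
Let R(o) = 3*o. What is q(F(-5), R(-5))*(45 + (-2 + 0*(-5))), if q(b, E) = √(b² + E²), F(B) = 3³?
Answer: 129*√106 ≈ 1328.1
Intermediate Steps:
F(B) = 27
q(b, E) = √(E² + b²)
q(F(-5), R(-5))*(45 + (-2 + 0*(-5))) = √((3*(-5))² + 27²)*(45 + (-2 + 0*(-5))) = √((-15)² + 729)*(45 + (-2 + 0)) = √(225 + 729)*(45 - 2) = √954*43 = (3*√106)*43 = 129*√106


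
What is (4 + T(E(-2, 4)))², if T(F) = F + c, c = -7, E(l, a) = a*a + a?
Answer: 289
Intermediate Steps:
E(l, a) = a + a² (E(l, a) = a² + a = a + a²)
T(F) = -7 + F (T(F) = F - 7 = -7 + F)
(4 + T(E(-2, 4)))² = (4 + (-7 + 4*(1 + 4)))² = (4 + (-7 + 4*5))² = (4 + (-7 + 20))² = (4 + 13)² = 17² = 289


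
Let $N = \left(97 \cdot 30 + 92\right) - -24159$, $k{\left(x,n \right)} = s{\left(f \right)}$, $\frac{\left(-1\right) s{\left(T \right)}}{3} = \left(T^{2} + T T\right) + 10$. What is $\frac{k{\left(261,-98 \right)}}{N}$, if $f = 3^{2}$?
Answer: $- \frac{516}{27161} \approx -0.018998$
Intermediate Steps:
$f = 9$
$s{\left(T \right)} = -30 - 6 T^{2}$ ($s{\left(T \right)} = - 3 \left(\left(T^{2} + T T\right) + 10\right) = - 3 \left(\left(T^{2} + T^{2}\right) + 10\right) = - 3 \left(2 T^{2} + 10\right) = - 3 \left(10 + 2 T^{2}\right) = -30 - 6 T^{2}$)
$k{\left(x,n \right)} = -516$ ($k{\left(x,n \right)} = -30 - 6 \cdot 9^{2} = -30 - 486 = -516$)
$N = 27161$ ($N = \left(2910 + 92\right) + 24159 = 3002 + 24159 = 27161$)
$\frac{k{\left(261,-98 \right)}}{N} = - \frac{516}{27161}$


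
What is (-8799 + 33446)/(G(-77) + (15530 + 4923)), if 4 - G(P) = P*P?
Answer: 24647/14528 ≈ 1.6965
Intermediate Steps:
G(P) = 4 - P² (G(P) = 4 - P*P = 4 - P²)
(-8799 + 33446)/(G(-77) + (15530 + 4923)) = (-8799 + 33446)/((4 - 1*(-77)²) + (15530 + 4923)) = 24647/((4 - 1*5929) + 20453) = 24647/((4 - 5929) + 20453) = 24647/(-5925 + 20453) = 24647/14528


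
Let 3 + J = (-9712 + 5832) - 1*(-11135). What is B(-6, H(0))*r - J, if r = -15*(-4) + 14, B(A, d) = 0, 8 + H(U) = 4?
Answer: -7252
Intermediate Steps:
H(U) = -4 (H(U) = -8 + 4 = -4)
r = 74 (r = 60 + 14 = 74)
J = 7252 (J = -3 + ((-9712 + 5832) - 1*(-11135)) = -3 + (-3880 + 11135) = -3 + 7255 = 7252)
B(-6, H(0))*r - J = 0*74 - 1*7252 = 0 - 7252 = -7252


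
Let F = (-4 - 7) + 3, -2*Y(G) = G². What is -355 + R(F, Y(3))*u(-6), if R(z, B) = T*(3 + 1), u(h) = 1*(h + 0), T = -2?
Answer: -307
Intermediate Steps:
u(h) = h (u(h) = 1*h = h)
Y(G) = -G²/2
F = -8 (F = -11 + 3 = -8)
R(z, B) = -8 (R(z, B) = -2*(3 + 1) = -2*4 = -8)
-355 + R(F, Y(3))*u(-6) = -355 - 8*(-6) = -355 + 48 = -307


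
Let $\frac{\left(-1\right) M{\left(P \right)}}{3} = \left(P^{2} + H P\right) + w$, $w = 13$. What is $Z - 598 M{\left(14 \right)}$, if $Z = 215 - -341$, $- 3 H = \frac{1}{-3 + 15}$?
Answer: $\frac{1124413}{3} \approx 3.748 \cdot 10^{5}$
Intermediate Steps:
$H = - \frac{1}{36}$ ($H = - \frac{1}{3 \left(-3 + 15\right)} = - \frac{1}{3 \cdot 12} = \left(- \frac{1}{3}\right) \frac{1}{12} = - \frac{1}{36} \approx -0.027778$)
$Z = 556$ ($Z = 215 + 341 = 556$)
$M{\left(P \right)} = -39 - 3 P^{2} + \frac{P}{12}$ ($M{\left(P \right)} = - 3 \left(\left(P^{2} - \frac{P}{36}\right) + 13\right) = - 3 \left(13 + P^{2} - \frac{P}{36}\right) = -39 - 3 P^{2} + \frac{P}{12}$)
$Z - 598 M{\left(14 \right)} = 556 - 598 \left(-39 - 3 \cdot 14^{2} + \frac{1}{12} \cdot 14\right) = 556 - 598 \left(-39 - 588 + \frac{7}{6}\right) = 556 - - \frac{1122745}{3} = 556 + \frac{1122745}{3} = \frac{1124413}{3}$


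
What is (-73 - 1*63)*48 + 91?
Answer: -6437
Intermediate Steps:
(-73 - 1*63)*48 + 91 = (-73 - 63)*48 + 91 = -136*48 + 91 = -6528 + 91 = -6437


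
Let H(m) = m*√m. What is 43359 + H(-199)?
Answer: 43359 - 199*I*√199 ≈ 43359.0 - 2807.2*I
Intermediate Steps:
H(m) = m^(3/2)
43359 + H(-199) = 43359 + (-199)^(3/2) = 43359 - 199*I*√199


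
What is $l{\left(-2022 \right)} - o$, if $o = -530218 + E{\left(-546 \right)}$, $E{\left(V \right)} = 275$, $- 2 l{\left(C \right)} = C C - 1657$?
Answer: $- \frac{3026941}{2} \approx -1.5135 \cdot 10^{6}$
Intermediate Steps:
$l{\left(C \right)} = \frac{1657}{2} - \frac{C^{2}}{2}$ ($l{\left(C \right)} = - \frac{C C - 1657}{2} = - \frac{C^{2} - 1657}{2} = - \frac{-1657 + C^{2}}{2} = \frac{1657}{2} - \frac{C^{2}}{2}$)
$o = -529943$ ($o = -530218 + 275 = -529943$)
$l{\left(-2022 \right)} - o = \left(\frac{1657}{2} - \frac{\left(-2022\right)^{2}}{2}\right) - -529943 = \left(\frac{1657}{2} - 2044242\right) + 529943 = - \frac{4086827}{2} + 529943 = - \frac{3026941}{2}$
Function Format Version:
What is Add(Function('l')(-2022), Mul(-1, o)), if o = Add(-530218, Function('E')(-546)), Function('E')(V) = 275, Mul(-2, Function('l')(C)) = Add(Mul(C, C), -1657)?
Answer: Rational(-3026941, 2) ≈ -1.5135e+6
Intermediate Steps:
Function('l')(C) = Add(Rational(1657, 2), Mul(Rational(-1, 2), Pow(C, 2))) (Function('l')(C) = Mul(Rational(-1, 2), Add(Mul(C, C), -1657)) = Mul(Rational(-1, 2), Add(Pow(C, 2), -1657)) = Mul(Rational(-1, 2), Add(-1657, Pow(C, 2))) = Add(Rational(1657, 2), Mul(Rational(-1, 2), Pow(C, 2))))
o = -529943 (o = Add(-530218, 275) = -529943)
Add(Function('l')(-2022), Mul(-1, o)) = Add(Add(Rational(1657, 2), Mul(Rational(-1, 2), Pow(-2022, 2))), Mul(-1, -529943)) = Add(Add(Rational(1657, 2), Mul(Rational(-1, 2), 4088484)), 529943) = Add(Add(Rational(1657, 2), -2044242), 529943) = Add(Rational(-4086827, 2), 529943) = Rational(-3026941, 2)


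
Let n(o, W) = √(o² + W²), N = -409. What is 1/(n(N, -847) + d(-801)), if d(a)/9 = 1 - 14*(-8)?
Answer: 1017/149599 - √884690/149599 ≈ 0.00051084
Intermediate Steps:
d(a) = 1017 (d(a) = 9*(1 - 14*(-8)) = 9*(1 + 112) = 9*113 = 1017)
n(o, W) = √(W² + o²)
1/(n(N, -847) + d(-801)) = 1/(√((-847)² + (-409)²) + 1017) = 1/(√(717409 + 167281) + 1017) = 1/(√884690 + 1017) = 1/(1017 + √884690)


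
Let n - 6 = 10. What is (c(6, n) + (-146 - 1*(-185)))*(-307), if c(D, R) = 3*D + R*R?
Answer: -96091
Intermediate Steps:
n = 16 (n = 6 + 10 = 16)
c(D, R) = R**2 + 3*D (c(D, R) = 3*D + R**2 = R**2 + 3*D)
(c(6, n) + (-146 - 1*(-185)))*(-307) = ((16**2 + 3*6) + (-146 - 1*(-185)))*(-307) = ((256 + 18) + (-146 + 185))*(-307) = (274 + 39)*(-307) = 313*(-307) = -96091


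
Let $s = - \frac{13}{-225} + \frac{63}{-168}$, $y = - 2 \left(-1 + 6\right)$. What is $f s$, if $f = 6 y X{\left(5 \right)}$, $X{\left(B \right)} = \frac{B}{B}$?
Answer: $\frac{571}{30} \approx 19.033$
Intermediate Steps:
$y = -10$ ($y = \left(-2\right) 5 = -10$)
$X{\left(B \right)} = 1$
$f = -60$ ($f = 6 \left(-10\right) 1 = \left(-60\right) 1 = -60$)
$s = - \frac{571}{1800}$ ($s = \left(-13\right) \left(- \frac{1}{225}\right) + 63 \left(- \frac{1}{168}\right) = \frac{13}{225} - \frac{3}{8} = - \frac{571}{1800} \approx -0.31722$)
$f s = \left(-60\right) \left(- \frac{571}{1800}\right) = \frac{571}{30}$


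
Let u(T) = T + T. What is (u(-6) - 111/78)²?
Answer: 121801/676 ≈ 180.18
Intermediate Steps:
u(T) = 2*T
(u(-6) - 111/78)² = (2*(-6) - 111/78)² = (-12 - 111*1/78)² = (-12 - 37/26)² = (-349/26)² = 121801/676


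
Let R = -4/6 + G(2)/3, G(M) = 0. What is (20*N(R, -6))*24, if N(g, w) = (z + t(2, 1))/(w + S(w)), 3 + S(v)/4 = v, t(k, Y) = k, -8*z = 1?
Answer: -150/7 ≈ -21.429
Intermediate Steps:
z = -⅛ (z = -⅛*1 = -⅛ ≈ -0.12500)
S(v) = -12 + 4*v
R = -⅔ (R = -4/6 + 0/3 = -4*⅙ + 0*(⅓) = -⅔ + 0 = -⅔ ≈ -0.66667)
N(g, w) = 15/(8*(-12 + 5*w)) (N(g, w) = (-⅛ + 2)/(w + (-12 + 4*w)) = 15/(8*(-12 + 5*w)))
(20*N(R, -6))*24 = (20*(15/(8*(-12 + 5*(-6)))))*24 = (20*(15/(8*(-12 - 30))))*24 = (20*((15/8)/(-42)))*24 = (20*((15/8)*(-1/42)))*24 = (20*(-5/112))*24 = -25/28*24 = -150/7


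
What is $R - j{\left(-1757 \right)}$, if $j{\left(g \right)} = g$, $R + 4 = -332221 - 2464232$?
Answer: $-2794700$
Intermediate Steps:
$R = -2796457$ ($R = -4 - 2796453 = -2796457$)
$R - j{\left(-1757 \right)} = -2796457 - -1757 = -2796457 + 1757 = -2794700$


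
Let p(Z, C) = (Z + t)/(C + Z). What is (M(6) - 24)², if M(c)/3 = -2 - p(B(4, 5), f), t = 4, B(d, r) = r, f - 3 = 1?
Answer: 1089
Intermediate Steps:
f = 4 (f = 3 + 1 = 4)
p(Z, C) = (4 + Z)/(C + Z) (p(Z, C) = (Z + 4)/(C + Z) = (4 + Z)/(C + Z))
M(c) = -9 (M(c) = 3*(-2 - (4 + 5)/(4 + 5)) = 3*(-2 - 9/9) = 3*(-2 - 1*1) = 3*(-2 - 1) = 3*(-3) = -9)
(M(6) - 24)² = (-9 - 24)² = (-33)² = 1089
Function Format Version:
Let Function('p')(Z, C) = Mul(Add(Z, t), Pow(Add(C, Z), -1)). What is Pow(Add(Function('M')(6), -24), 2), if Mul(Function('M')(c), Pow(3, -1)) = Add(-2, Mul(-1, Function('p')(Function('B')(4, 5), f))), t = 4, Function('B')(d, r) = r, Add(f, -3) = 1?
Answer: 1089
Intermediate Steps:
f = 4 (f = Add(3, 1) = 4)
Function('p')(Z, C) = Mul(Pow(Add(C, Z), -1), Add(4, Z)) (Function('p')(Z, C) = Mul(Add(Z, 4), Pow(Add(C, Z), -1)) = Mul(Add(4, Z), Pow(Add(C, Z), -1)) = Mul(Pow(Add(C, Z), -1), Add(4, Z)))
Function('M')(c) = -9 (Function('M')(c) = Mul(3, Add(-2, Mul(-1, Mul(Pow(Add(4, 5), -1), Add(4, 5))))) = Mul(3, Add(-2, Mul(-1, Mul(Pow(9, -1), 9)))) = Mul(3, Add(-2, Mul(-1, Mul(Rational(1, 9), 9)))) = Mul(3, Add(-2, Mul(-1, 1))) = Mul(3, Add(-2, -1)) = Mul(3, -3) = -9)
Pow(Add(Function('M')(6), -24), 2) = Pow(Add(-9, -24), 2) = Pow(-33, 2) = 1089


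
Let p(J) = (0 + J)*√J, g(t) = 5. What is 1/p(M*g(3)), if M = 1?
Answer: √5/25 ≈ 0.089443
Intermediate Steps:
p(J) = J^(3/2) (p(J) = J*√J = J^(3/2))
1/p(M*g(3)) = 1/((1*5)^(3/2)) = 1/(5^(3/2)) = 1/(5*√5) = √5/25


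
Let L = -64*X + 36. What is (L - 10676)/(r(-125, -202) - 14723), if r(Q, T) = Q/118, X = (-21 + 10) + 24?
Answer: 1353696/1737439 ≈ 0.77913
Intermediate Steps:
X = 13 (X = -11 + 24 = 13)
r(Q, T) = Q/118 (r(Q, T) = Q*(1/118) = Q/118)
L = -796 (L = -64*13 + 36 = -832 + 36 = -796)
(L - 10676)/(r(-125, -202) - 14723) = (-796 - 10676)/((1/118)*(-125) - 14723) = -11472/(-125/118 - 14723) = -11472/(-1737439/118) = -11472*(-118/1737439) = 1353696/1737439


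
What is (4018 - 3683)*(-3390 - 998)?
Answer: -1469980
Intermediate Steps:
(4018 - 3683)*(-3390 - 998) = 335*(-4388) = -1469980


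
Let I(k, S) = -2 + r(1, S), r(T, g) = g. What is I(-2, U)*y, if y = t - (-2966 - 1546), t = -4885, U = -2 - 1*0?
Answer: 1492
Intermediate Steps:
U = -2 (U = -2 + 0 = -2)
I(k, S) = -2 + S
y = -373 (y = -4885 - (-2966 - 1546) = -4885 - 1*(-4512) = -4885 + 4512 = -373)
I(-2, U)*y = (-2 - 2)*(-373) = -4*(-373) = 1492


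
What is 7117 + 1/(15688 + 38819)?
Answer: 387926320/54507 ≈ 7117.0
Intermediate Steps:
7117 + 1/(15688 + 38819) = 7117 + 1/54507 = 387926320/54507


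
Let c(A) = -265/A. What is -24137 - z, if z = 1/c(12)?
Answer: -6396293/265 ≈ -24137.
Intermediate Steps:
z = -12/265 (z = 1/(-265/12) = -12/265 ≈ -0.045283)
-24137 - z = -24137 - 1*(-12/265) = -24137 + 12/265 = -6396293/265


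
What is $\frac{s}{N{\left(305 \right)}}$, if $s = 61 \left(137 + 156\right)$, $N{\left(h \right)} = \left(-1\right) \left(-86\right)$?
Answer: $\frac{17873}{86} \approx 207.83$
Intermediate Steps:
$N{\left(h \right)} = 86$
$s = 17873$ ($s = 61 \cdot 293 = 17873$)
$\frac{s}{N{\left(305 \right)}} = \frac{17873}{86}$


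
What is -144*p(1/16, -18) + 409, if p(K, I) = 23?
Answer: -2903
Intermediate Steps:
-144*p(1/16, -18) + 409 = -144*23 + 409 = -3312 + 409 = -2903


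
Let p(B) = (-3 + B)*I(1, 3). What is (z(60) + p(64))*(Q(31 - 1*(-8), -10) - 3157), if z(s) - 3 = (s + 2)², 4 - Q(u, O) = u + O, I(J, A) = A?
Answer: -12823460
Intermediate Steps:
p(B) = -9 + 3*B (p(B) = (-3 + B)*3 = -9 + 3*B)
Q(u, O) = 4 - O - u (Q(u, O) = 4 - (u + O) = 4 - (O + u) = 4 + (-O - u) = 4 - O - u)
z(s) = 3 + (2 + s)² (z(s) = 3 + (s + 2)² = 3 + (2 + s)²)
(z(60) + p(64))*(Q(31 - 1*(-8), -10) - 3157) = ((3 + (2 + 60)²) + (-9 + 3*64))*((4 - 1*(-10) - (31 - 1*(-8))) - 3157) = ((3 + 62²) + (-9 + 192))*((4 + 10 - (31 + 8)) - 3157) = ((3 + 3844) + 183)*((4 + 10 - 1*39) - 3157) = (3847 + 183)*((4 + 10 - 39) - 3157) = 4030*(-25 - 3157) = 4030*(-3182) = -12823460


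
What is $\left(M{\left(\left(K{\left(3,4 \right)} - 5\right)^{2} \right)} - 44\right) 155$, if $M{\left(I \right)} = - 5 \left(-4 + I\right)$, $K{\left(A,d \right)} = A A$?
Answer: $-16120$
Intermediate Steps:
$K{\left(A,d \right)} = A^{2}$
$M{\left(I \right)} = 20 - 5 I$
$\left(M{\left(\left(K{\left(3,4 \right)} - 5\right)^{2} \right)} - 44\right) 155 = \left(\left(20 - 5 \left(3^{2} - 5\right)^{2}\right) - 44\right) 155 = \left(\left(20 - 5 \left(9 - 5\right)^{2}\right) - 44\right) 155 = \left(\left(20 - 5 \cdot 4^{2}\right) - 44\right) 155 = \left(\left(20 - 80\right) - 44\right) 155 = \left(-60 - 44\right) 155 = \left(-104\right) 155 = -16120$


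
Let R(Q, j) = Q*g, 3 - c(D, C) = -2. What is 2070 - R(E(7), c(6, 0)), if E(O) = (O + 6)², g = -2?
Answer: 2408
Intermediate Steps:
c(D, C) = 5 (c(D, C) = 3 - 1*(-2) = 3 + 2 = 5)
E(O) = (6 + O)²
R(Q, j) = -2*Q (R(Q, j) = Q*(-2) = -2*Q)
2070 - R(E(7), c(6, 0)) = 2070 - (-2)*(6 + 7)² = 2070 - (-2)*13² = 2070 - (-2)*169 = 2070 - 1*(-338) = 2070 + 338 = 2408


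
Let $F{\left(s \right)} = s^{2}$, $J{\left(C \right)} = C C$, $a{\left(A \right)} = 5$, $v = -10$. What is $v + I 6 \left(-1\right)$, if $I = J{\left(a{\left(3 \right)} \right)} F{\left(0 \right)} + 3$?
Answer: $-28$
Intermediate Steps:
$J{\left(C \right)} = C^{2}$
$I = 3$ ($I = 5^{2} \cdot 0^{2} + 3 = 25 \cdot 0 + 3 = 0 + 3 = 3$)
$v + I 6 \left(-1\right) = -10 + 3 \cdot 6 \left(-1\right) = -10 + 3 \left(-6\right) = -10 - 18 = -28$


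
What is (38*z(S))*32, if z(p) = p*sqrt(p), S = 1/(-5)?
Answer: -1216*I*sqrt(5)/25 ≈ -108.76*I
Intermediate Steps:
S = -1/5 ≈ -0.20000
z(p) = p**(3/2)
(38*z(S))*32 = (38*(-1/5)**(3/2))*32 = (38*(-I*sqrt(5)/25))*32 = -38*I*sqrt(5)/25*32 = -1216*I*sqrt(5)/25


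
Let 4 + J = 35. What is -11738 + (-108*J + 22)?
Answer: -15064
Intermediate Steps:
J = 31 (J = -4 + 35 = 31)
-11738 + (-108*J + 22) = -11738 + (-108*31 + 22) = -11738 + (-3348 + 22) = -11738 - 3326 = -15064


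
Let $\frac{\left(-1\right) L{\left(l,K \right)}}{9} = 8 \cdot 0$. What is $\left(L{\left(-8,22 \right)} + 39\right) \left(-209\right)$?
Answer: $-8151$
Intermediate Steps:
$L{\left(l,K \right)} = 0$ ($L{\left(l,K \right)} = - 9 \cdot 8 \cdot 0 = \left(-9\right) 0 = 0$)
$\left(L{\left(-8,22 \right)} + 39\right) \left(-209\right) = \left(0 + 39\right) \left(-209\right) = 39 \left(-209\right) = -8151$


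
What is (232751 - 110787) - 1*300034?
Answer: -178070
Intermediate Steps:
(232751 - 110787) - 1*300034 = 121964 - 300034 = -178070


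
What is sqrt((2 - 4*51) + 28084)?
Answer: 3*sqrt(3098) ≈ 166.98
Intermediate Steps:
sqrt((2 - 4*51) + 28084) = sqrt((2 - 204) + 28084) = sqrt(-202 + 28084) = sqrt(27882) = 3*sqrt(3098)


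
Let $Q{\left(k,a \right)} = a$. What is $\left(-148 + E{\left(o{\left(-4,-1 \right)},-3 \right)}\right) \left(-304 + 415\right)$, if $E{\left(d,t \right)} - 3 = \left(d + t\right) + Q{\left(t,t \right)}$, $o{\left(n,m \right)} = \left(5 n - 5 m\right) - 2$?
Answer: $-18648$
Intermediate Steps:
$o{\left(n,m \right)} = -2 - 5 m + 5 n$ ($o{\left(n,m \right)} = \left(- 5 m + 5 n\right) - 2 = -2 - 5 m + 5 n$)
$E{\left(d,t \right)} = 3 + d + 2 t$ ($E{\left(d,t \right)} = 3 + \left(\left(d + t\right) + t\right) = 3 + \left(d + 2 t\right) = 3 + d + 2 t$)
$\left(-148 + E{\left(o{\left(-4,-1 \right)},-3 \right)}\right) \left(-304 + 415\right) = \left(-148 + \left(3 - 17 + 2 \left(-3\right)\right)\right) \left(-304 + 415\right) = \left(-148 - 20\right) 111 = \left(-168\right) 111 = -18648$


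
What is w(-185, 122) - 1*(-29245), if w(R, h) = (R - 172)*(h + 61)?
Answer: -36086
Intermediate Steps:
w(R, h) = (-172 + R)*(61 + h)
w(-185, 122) - 1*(-29245) = (-10492 - 172*122 + 61*(-185) - 185*122) - 1*(-29245) = (-10492 - 20984 - 11285 - 22570) + 29245 = -65331 + 29245 = -36086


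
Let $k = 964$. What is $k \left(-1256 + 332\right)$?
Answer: $-890736$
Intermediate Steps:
$k \left(-1256 + 332\right) = 964 \left(-1256 + 332\right) = 964 \left(-924\right) = -890736$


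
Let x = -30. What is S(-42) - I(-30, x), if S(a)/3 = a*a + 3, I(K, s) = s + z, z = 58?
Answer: 5273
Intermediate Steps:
I(K, s) = 58 + s (I(K, s) = s + 58 = 58 + s)
S(a) = 9 + 3*a² (S(a) = 3*(a*a + 3) = 3*(a² + 3) = 3*(3 + a²) = 9 + 3*a²)
S(-42) - I(-30, x) = (9 + 3*(-42)²) - (58 - 30) = (9 + 3*1764) - 1*28 = (9 + 5292) - 28 = 5301 - 28 = 5273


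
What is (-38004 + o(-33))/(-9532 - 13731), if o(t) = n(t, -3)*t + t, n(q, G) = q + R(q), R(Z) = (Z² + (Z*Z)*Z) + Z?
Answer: -1114125/23263 ≈ -47.893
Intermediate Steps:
R(Z) = Z + Z² + Z³ (R(Z) = (Z² + Z²*Z) + Z = (Z² + Z³) + Z = Z + Z² + Z³)
n(q, G) = q + q*(1 + q + q²)
o(t) = t + t²*(2 + t + t²) (o(t) = (t*(2 + t + t²))*t + t = t²*(2 + t + t²) + t = t + t²*(2 + t + t²))
(-38004 + o(-33))/(-9532 - 13731) = (-38004 - 33*(1 - 33 - 33*(1 - 33 + (-33)²)))/(-9532 - 13731) = (-38004 - 33*(1 - 33 - 33*(1 - 33 + 1089)))/(-23263) = (-38004 - 33*(1 - 33 - 33*1057))*(-1/23263) = (-38004 - 33*(1 - 33 - 34881))*(-1/23263) = (-38004 - 33*(-34913))*(-1/23263) = (-38004 + 1152129)*(-1/23263) = 1114125*(-1/23263) = -1114125/23263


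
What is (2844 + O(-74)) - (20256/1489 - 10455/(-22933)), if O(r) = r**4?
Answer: 60238550125541/2008661 ≈ 2.9989e+7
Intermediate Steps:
(2844 + O(-74)) - (20256/1489 - 10455/(-22933)) = (2844 + (-74)**4) - (20256/1489 - 10455/(-22933)) = (2844 + 29986576) - (20256*(1/1489) - 10455*(-1/22933)) = 29989420 - (20256/1489 + 615/1349) = 29989420 - 1*28241079/2008661 = 29989420 - 28241079/2008661 = 60238550125541/2008661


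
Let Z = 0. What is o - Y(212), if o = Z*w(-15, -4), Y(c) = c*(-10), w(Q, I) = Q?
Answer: 2120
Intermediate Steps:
Y(c) = -10*c
o = 0 (o = 0*(-15) = 0)
o - Y(212) = 0 - (-10)*212 = 0 - 1*(-2120) = 0 + 2120 = 2120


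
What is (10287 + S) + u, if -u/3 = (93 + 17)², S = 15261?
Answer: -10752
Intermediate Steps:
u = -36300 (u = -3*(93 + 17)² = -3*110² = -3*12100 = -36300)
(10287 + S) + u = (10287 + 15261) - 36300 = 25548 - 36300 = -10752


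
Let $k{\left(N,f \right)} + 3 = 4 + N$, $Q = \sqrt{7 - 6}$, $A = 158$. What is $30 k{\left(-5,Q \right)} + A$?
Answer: $38$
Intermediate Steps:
$Q = 1$ ($Q = \sqrt{7 - 6} = \sqrt{1} = 1$)
$k{\left(N,f \right)} = 1 + N$ ($k{\left(N,f \right)} = -3 + \left(4 + N\right) = 1 + N$)
$30 k{\left(-5,Q \right)} + A = 30 \left(1 - 5\right) + 158 = 30 \left(-4\right) + 158 = -120 + 158 = 38$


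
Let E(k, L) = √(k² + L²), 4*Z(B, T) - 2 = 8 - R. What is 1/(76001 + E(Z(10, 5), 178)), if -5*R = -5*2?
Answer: 76001/5776120313 - 2*√7922/5776120313 ≈ 1.3127e-5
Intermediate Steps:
R = 2 (R = -(-1)*2 = -⅕*(-10) = 2)
Z(B, T) = 2 (Z(B, T) = ½ + (8 - 1*2)/4 = ½ + (8 - 2)/4 = ½ + (¼)*6 = ½ + 3/2 = 2)
E(k, L) = √(L² + k²)
1/(76001 + E(Z(10, 5), 178)) = 1/(76001 + √(178² + 2²)) = 1/(76001 + √(31684 + 4)) = 1/(76001 + √31688) = 1/(76001 + 2*√7922)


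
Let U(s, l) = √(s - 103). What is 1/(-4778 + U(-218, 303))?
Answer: -4778/22829605 - I*√321/22829605 ≈ -0.00020929 - 7.8479e-7*I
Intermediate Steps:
U(s, l) = √(-103 + s)
1/(-4778 + U(-218, 303)) = 1/(-4778 + √(-103 - 218)) = 1/(-4778 + √(-321)) = 1/(-4778 + I*√321)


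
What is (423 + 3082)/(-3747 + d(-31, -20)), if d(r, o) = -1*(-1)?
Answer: -3505/3746 ≈ -0.93567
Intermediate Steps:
d(r, o) = 1
(423 + 3082)/(-3747 + d(-31, -20)) = (423 + 3082)/(-3747 + 1) = 3505/(-3746) = 3505*(-1/3746) = -3505/3746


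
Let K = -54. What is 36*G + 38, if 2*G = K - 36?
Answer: -1582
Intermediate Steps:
G = -45 (G = (-54 - 36)/2 = (½)*(-90) = -45)
36*G + 38 = 36*(-45) + 38 = -1620 + 38 = -1582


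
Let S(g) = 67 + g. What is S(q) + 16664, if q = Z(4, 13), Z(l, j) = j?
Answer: 16744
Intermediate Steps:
q = 13
S(q) + 16664 = (67 + 13) + 16664 = 80 + 16664 = 16744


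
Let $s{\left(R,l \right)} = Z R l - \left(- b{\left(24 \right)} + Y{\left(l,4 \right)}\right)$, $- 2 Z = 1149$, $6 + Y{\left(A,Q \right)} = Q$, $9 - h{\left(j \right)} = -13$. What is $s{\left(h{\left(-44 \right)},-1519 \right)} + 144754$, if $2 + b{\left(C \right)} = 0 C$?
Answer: $19343395$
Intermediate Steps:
$h{\left(j \right)} = 22$ ($h{\left(j \right)} = 9 - -13 = 9 + 13 = 22$)
$Y{\left(A,Q \right)} = -6 + Q$
$b{\left(C \right)} = -2$ ($b{\left(C \right)} = -2 + 0 C = -2 + 0 = -2$)
$Z = - \frac{1149}{2}$ ($Z = \left(- \frac{1}{2}\right) 1149 = - \frac{1149}{2} \approx -574.5$)
$s{\left(R,l \right)} = - \frac{1149 R l}{2}$ ($s{\left(R,l \right)} = - \frac{1149 R}{2} l - 0 = - \frac{1149 R l}{2} - 0 = - \frac{1149 R l}{2} + \left(-2 + 2\right) = - \frac{1149 R l}{2} + 0 = - \frac{1149 R l}{2}$)
$s{\left(h{\left(-44 \right)},-1519 \right)} + 144754 = \left(- \frac{1149}{2}\right) 22 \left(-1519\right) + 144754 = 19198641 + 144754 = 19343395$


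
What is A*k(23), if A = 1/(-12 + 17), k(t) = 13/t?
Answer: 13/115 ≈ 0.11304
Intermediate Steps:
A = ⅕ (A = 1/5 = ⅕ ≈ 0.20000)
A*k(23) = (13/23)/5 = (13*(1/23))/5 = (⅕)*(13/23) = 13/115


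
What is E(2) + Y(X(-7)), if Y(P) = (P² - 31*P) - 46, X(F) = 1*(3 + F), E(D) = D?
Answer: 96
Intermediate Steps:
X(F) = 3 + F
Y(P) = -46 + P² - 31*P
E(2) + Y(X(-7)) = 2 + (-46 + (3 - 7)² - 31*(3 - 7)) = 2 + (-46 + (-4)² - 31*(-4)) = 2 + (-46 + 16 + 124) = 2 + 94 = 96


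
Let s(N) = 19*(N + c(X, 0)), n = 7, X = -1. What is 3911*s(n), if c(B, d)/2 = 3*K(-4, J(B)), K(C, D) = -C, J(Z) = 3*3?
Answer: 2303579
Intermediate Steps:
J(Z) = 9
c(B, d) = 24 (c(B, d) = 2*(3*(-1*(-4))) = 2*(3*4) = 2*12 = 24)
s(N) = 456 + 19*N (s(N) = 19*(N + 24) = 19*(24 + N) = 456 + 19*N)
3911*s(n) = 3911*(456 + 19*7) = 3911*(456 + 133) = 3911*589 = 2303579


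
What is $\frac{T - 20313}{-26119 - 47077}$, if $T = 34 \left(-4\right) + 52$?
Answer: $\frac{20397}{73196} \approx 0.27866$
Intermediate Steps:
$T = -84$ ($T = -136 + 52 = -84$)
$\frac{T - 20313}{-26119 - 47077} = \frac{-84 - 20313}{-26119 - 47077} = - \frac{20397}{-73196} = \left(-20397\right) \left(- \frac{1}{73196}\right) = \frac{20397}{73196}$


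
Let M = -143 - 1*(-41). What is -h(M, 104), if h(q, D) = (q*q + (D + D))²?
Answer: -112614544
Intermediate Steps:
M = -102 (M = -143 + 41 = -102)
h(q, D) = (q² + 2*D)²
-h(M, 104) = -((-102)² + 2*104)² = -(10404 + 208)² = -1*10612² = -1*112614544 = -112614544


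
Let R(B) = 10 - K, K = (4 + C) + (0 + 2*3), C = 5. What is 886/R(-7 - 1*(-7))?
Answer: -886/5 ≈ -177.20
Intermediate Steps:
K = 15 (K = (4 + 5) + (0 + 2*3) = 9 + (0 + 6) = 9 + 6 = 15)
R(B) = -5 (R(B) = 10 - 1*15 = 10 - 15 = -5)
886/R(-7 - 1*(-7)) = 886/(-5) = 886*(-⅕) = -886/5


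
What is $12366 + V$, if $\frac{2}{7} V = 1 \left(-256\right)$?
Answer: $11470$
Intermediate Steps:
$V = -896$ ($V = \frac{7 \cdot 1 \left(-256\right)}{2} = \frac{7}{2} \left(-256\right) = -896$)
$12366 + V = 12366 - 896 = 11470$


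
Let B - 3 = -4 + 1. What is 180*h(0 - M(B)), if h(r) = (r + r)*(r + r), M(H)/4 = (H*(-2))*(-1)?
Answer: 0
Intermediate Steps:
B = 0 (B = 3 + (-4 + 1) = 3 - 3 = 0)
M(H) = 8*H (M(H) = 4*((H*(-2))*(-1)) = 4*(-2*H*(-1)) = 4*(2*H) = 8*H)
h(r) = 4*r² (h(r) = (2*r)*(2*r) = 4*r²)
180*h(0 - M(B)) = 180*(4*(0 - 8*0)²) = 180*(4*(0 - 1*0)²) = 180*(4*(0 + 0)²) = 180*(4*0²) = 180*(4*0) = 180*0 = 0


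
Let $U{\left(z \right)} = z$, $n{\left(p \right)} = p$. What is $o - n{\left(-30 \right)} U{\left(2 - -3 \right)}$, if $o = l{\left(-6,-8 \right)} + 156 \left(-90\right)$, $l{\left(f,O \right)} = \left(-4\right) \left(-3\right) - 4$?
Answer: $-13882$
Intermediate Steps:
$l{\left(f,O \right)} = 8$ ($l{\left(f,O \right)} = 12 - 4 = 8$)
$o = -14032$ ($o = 8 + 156 \left(-90\right) = 8 - 14040 = -14032$)
$o - n{\left(-30 \right)} U{\left(2 - -3 \right)} = -14032 - - 30 \left(2 - -3\right) = -14032 - - 30 \left(2 + 3\right) = -14032 - \left(-30\right) 5 = -14032 - -150 = -14032 + 150 = -13882$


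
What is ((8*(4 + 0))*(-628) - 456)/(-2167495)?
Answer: 20552/2167495 ≈ 0.0094819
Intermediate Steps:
((8*(4 + 0))*(-628) - 456)/(-2167495) = ((8*4)*(-628) - 456)*(-1/2167495) = (32*(-628) - 456)*(-1/2167495) = (-20096 - 456)*(-1/2167495) = -20552*(-1/2167495) = 20552/2167495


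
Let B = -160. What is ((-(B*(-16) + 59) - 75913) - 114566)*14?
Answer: -2703372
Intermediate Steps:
((-(B*(-16) + 59) - 75913) - 114566)*14 = ((-(-160*(-16) + 59) - 75913) - 114566)*14 = ((-(2560 + 59) - 75913) - 114566)*14 = ((-1*2619 - 75913) - 114566)*14 = ((-2619 - 75913) - 114566)*14 = (-78532 - 114566)*14 = -193098*14 = -2703372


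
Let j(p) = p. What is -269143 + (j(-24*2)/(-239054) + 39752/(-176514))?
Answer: -2839217298196261/10549094439 ≈ -2.6914e+5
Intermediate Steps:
-269143 + (j(-24*2)/(-239054) + 39752/(-176514)) = -269143 + (-24*2/(-239054) + 39752/(-176514)) = -269143 + (-48*(-1/239054) + 39752*(-1/176514)) = -269143 + (24/119527 - 19876/88257) = -269143 - 2373600484/10549094439 = -2839217298196261/10549094439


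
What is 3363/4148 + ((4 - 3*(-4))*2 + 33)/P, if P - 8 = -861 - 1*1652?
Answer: 1630939/2078148 ≈ 0.78480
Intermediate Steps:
P = -2505 (P = 8 + (-861 - 1*1652) = 8 + (-861 - 1652) = 8 - 2513 = -2505)
3363/4148 + ((4 - 3*(-4))*2 + 33)/P = 3363/4148 + ((4 - 3*(-4))*2 + 33)/(-2505) = 3363*(1/4148) + ((4 + 12)*2 + 33)*(-1/2505) = 3363/4148 + (16*2 + 33)*(-1/2505) = 3363/4148 + (32 + 33)*(-1/2505) = 3363/4148 + 65*(-1/2505) = 3363/4148 - 13/501 = 1630939/2078148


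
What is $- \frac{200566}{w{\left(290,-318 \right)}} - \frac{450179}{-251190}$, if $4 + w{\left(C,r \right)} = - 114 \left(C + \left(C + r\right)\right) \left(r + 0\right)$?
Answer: $\frac{105635724301}{59645191095} \approx 1.7711$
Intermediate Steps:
$w{\left(C,r \right)} = -4 - 114 r \left(r + 2 C\right)$ ($w{\left(C,r \right)} = -4 - 114 \left(C + \left(C + r\right)\right) \left(r + 0\right) = -4 - 114 \left(r + 2 C\right) r = -4 - 114 r \left(r + 2 C\right)$)
$- \frac{200566}{w{\left(290,-318 \right)}} - \frac{450179}{-251190} = - \frac{200566}{-4 - 114 \left(-318\right)^{2} - 66120 \left(-318\right)} - \frac{450179}{-251190} = - \frac{200566}{-4 - 11528136 + 21026160} - - \frac{450179}{251190} = - \frac{200566}{-4 - 11528136 + 21026160} + \frac{450179}{251190} = - \frac{200566}{9498020} + \frac{450179}{251190} = \left(-200566\right) \frac{1}{9498020} + \frac{450179}{251190} = - \frac{100283}{4749010} + \frac{450179}{251190} = \frac{105635724301}{59645191095}$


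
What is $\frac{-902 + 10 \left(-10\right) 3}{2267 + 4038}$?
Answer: $- \frac{1202}{6305} \approx -0.19064$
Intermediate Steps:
$\frac{-902 + 10 \left(-10\right) 3}{2267 + 4038} = \frac{-902 - 300}{6305} = \left(-902 - 300\right) \frac{1}{6305} = \left(-1202\right) \frac{1}{6305} = - \frac{1202}{6305}$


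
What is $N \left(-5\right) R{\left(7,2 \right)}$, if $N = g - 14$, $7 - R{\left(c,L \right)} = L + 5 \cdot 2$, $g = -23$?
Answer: $-925$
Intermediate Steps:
$R{\left(c,L \right)} = -3 - L$ ($R{\left(c,L \right)} = 7 - \left(L + 5 \cdot 2\right) = 7 - \left(L + 10\right) = 7 - \left(10 + L\right) = -3 - L$)
$N = -37$ ($N = -23 - 14 = -37$)
$N \left(-5\right) R{\left(7,2 \right)} = \left(-37\right) \left(-5\right) \left(-3 - 2\right) = 185 \left(-3 - 2\right) = 185 \left(-5\right) = -925$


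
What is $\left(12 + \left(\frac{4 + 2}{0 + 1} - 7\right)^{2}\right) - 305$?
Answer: $-292$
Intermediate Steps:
$\left(12 + \left(\frac{4 + 2}{0 + 1} - 7\right)^{2}\right) - 305 = \left(12 + \left(\frac{6}{1} - 7\right)^{2}\right) - 305 = \left(12 + \left(6 \cdot 1 - 7\right)^{2}\right) - 305 = \left(12 + \left(6 - 7\right)^{2}\right) - 305 = \left(12 + \left(-1\right)^{2}\right) - 305 = \left(12 + 1\right) - 305 = 13 - 305 = -292$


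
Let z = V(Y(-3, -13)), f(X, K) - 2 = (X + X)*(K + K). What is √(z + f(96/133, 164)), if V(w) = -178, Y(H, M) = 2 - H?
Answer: 4*√328909/133 ≈ 17.248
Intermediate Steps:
f(X, K) = 2 + 4*K*X (f(X, K) = 2 + (X + X)*(K + K) = 2 + (2*X)*(2*K) = 2 + 4*K*X)
z = -178
√(z + f(96/133, 164)) = √(-178 + (2 + 4*164*(96/133))) = √(-178 + (2 + 62976/133)) = √(-178 + 63242/133) = √(39568/133) = 4*√328909/133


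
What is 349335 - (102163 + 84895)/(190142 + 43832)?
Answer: 40867560116/116987 ≈ 3.4933e+5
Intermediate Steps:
349335 - (102163 + 84895)/(190142 + 43832) = 349335 - 187058/233974 = 349335 - 1*93529/116987 = 349335 - 93529/116987 = 40867560116/116987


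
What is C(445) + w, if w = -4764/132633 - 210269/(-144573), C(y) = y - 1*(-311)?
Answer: 537911622167/710190767 ≈ 757.42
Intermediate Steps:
C(y) = 311 + y (C(y) = y + 311 = 311 + y)
w = 1007402315/710190767 (w = -4764*1/132633 - 210269*(-1/144573) = -1588/44211 + 210269/144573 = 1007402315/710190767 ≈ 1.4185)
C(445) + w = (311 + 445) + 1007402315/710190767 = 756 + 1007402315/710190767 = 537911622167/710190767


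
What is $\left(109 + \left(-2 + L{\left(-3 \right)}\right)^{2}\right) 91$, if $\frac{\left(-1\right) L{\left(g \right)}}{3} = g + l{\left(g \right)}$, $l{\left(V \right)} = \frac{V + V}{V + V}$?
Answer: $11375$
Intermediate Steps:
$l{\left(V \right)} = 1$ ($l{\left(V \right)} = \frac{2 V}{2 V} = 2 V \frac{1}{2 V} = 1$)
$L{\left(g \right)} = -3 - 3 g$ ($L{\left(g \right)} = - 3 \left(g + 1\right) = - 3 \left(1 + g\right) = -3 - 3 g$)
$\left(109 + \left(-2 + L{\left(-3 \right)}\right)^{2}\right) 91 = \left(109 + \left(-2 - -6\right)^{2}\right) 91 = \left(109 + \left(-2 + \left(-3 + 9\right)\right)^{2}\right) 91 = \left(109 + \left(-2 + 6\right)^{2}\right) 91 = \left(109 + 4^{2}\right) 91 = \left(109 + 16\right) 91 = 125 \cdot 91 = 11375$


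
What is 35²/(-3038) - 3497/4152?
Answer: -160307/128712 ≈ -1.2455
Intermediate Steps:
35²/(-3038) - 3497/4152 = 1225*(-1/3038) - 3497*1/4152 = -25/62 - 3497/4152 = -160307/128712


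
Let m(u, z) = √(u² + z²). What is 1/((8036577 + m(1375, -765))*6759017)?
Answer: 8036577/436541707035538779343 - 65*√586/436541707035538779343 ≈ 1.8406e-14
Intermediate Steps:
1/((8036577 + m(1375, -765))*6759017) = 1/((8036577 + √(1375² + (-765)²))*6759017) = (1/6759017)/(8036577 + √(1890625 + 585225)) = (1/6759017)/(8036577 + √2475850) = (1/6759017)/(8036577 + 65*√586) = 1/(6759017*(8036577 + 65*√586))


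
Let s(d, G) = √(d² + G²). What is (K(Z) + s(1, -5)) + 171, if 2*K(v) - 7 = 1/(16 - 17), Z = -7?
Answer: 174 + √26 ≈ 179.10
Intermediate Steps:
s(d, G) = √(G² + d²)
K(v) = 3 (K(v) = 7/2 + 1/(2*(16 - 17)) = 7/2 + (½)/(-1) = 7/2 + (½)*(-1) = 7/2 - ½ = 3)
(K(Z) + s(1, -5)) + 171 = (3 + √((-5)² + 1²)) + 171 = (3 + √(25 + 1)) + 171 = (3 + √26) + 171 = 174 + √26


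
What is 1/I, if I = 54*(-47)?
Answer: -1/2538 ≈ -0.00039401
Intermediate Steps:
I = -2538
1/I = 1/(-2538) = -1/2538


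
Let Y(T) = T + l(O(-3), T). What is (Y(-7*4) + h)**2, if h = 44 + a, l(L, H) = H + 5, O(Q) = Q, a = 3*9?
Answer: 400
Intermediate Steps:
a = 27
l(L, H) = 5 + H
h = 71 (h = 44 + 27 = 71)
Y(T) = 5 + 2*T (Y(T) = T + (5 + T) = 5 + 2*T)
(Y(-7*4) + h)**2 = ((5 + 2*(-7*4)) + 71)**2 = ((5 + 2*(-28)) + 71)**2 = ((5 - 56) + 71)**2 = (-51 + 71)**2 = 20**2 = 400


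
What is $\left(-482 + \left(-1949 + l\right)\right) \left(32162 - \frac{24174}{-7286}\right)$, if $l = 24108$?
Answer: $\frac{2540072990281}{3643} \approx 6.9725 \cdot 10^{8}$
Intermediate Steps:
$\left(-482 + \left(-1949 + l\right)\right) \left(32162 - \frac{24174}{-7286}\right) = \left(-482 + \left(-1949 + 24108\right)\right) \left(32162 - \frac{24174}{-7286}\right) = \left(-482 + 22159\right) \left(32162 - - \frac{12087}{3643}\right) = 21677 \left(32162 + \frac{12087}{3643}\right) = 21677 \cdot \frac{117178253}{3643} = \frac{2540072990281}{3643}$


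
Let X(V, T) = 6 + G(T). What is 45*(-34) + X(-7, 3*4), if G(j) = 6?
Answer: -1518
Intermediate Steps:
X(V, T) = 12 (X(V, T) = 6 + 6 = 12)
45*(-34) + X(-7, 3*4) = 45*(-34) + 12 = -1530 + 12 = -1518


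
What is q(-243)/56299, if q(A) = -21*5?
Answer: -105/56299 ≈ -0.0018650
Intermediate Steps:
q(A) = -105
q(-243)/56299 = -105/56299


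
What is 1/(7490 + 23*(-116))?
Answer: 1/4822 ≈ 0.00020738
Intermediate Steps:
1/(7490 + 23*(-116)) = 1/(7490 - 2668) = 1/4822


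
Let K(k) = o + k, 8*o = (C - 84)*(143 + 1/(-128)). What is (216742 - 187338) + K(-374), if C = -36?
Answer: 3441295/128 ≈ 26885.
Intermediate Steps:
o = -274545/128 (o = ((-36 - 84)*(143 + 1/(-128)))/8 = (-120*(143 - 1/128))/8 = (-120*18303/128)/8 = (1/8)*(-274545/16) = -274545/128 ≈ -2144.9)
K(k) = -274545/128 + k
(216742 - 187338) + K(-374) = (216742 - 187338) + (-274545/128 - 374) = 29404 - 322417/128 = 3441295/128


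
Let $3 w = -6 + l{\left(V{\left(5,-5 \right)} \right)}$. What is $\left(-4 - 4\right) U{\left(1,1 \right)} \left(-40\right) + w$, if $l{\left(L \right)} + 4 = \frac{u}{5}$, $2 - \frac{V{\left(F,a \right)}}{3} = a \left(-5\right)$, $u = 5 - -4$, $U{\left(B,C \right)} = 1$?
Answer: $\frac{4759}{15} \approx 317.27$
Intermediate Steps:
$u = 9$ ($u = 5 + 4 = 9$)
$V{\left(F,a \right)} = 6 + 15 a$ ($V{\left(F,a \right)} = 6 - 3 a \left(-5\right) = 6 - 3 \left(- 5 a\right) = 6 + 15 a$)
$l{\left(L \right)} = - \frac{11}{5}$ ($l{\left(L \right)} = -4 + \frac{9}{5} = - \frac{11}{5}$)
$w = - \frac{41}{15}$ ($w = \frac{-6 - \frac{11}{5}}{3} = \frac{1}{3} \left(- \frac{41}{5}\right) = - \frac{41}{15} \approx -2.7333$)
$\left(-4 - 4\right) U{\left(1,1 \right)} \left(-40\right) + w = \left(-4 - 4\right) 1 \left(-40\right) - \frac{41}{15} = \left(-8\right) 1 \left(-40\right) - \frac{41}{15} = \left(-8\right) \left(-40\right) - \frac{41}{15} = 320 - \frac{41}{15} = \frac{4759}{15}$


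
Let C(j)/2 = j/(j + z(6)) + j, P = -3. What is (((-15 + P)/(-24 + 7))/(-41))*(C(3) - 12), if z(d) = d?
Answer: 96/697 ≈ 0.13773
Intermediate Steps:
C(j) = 2*j + 2*j/(6 + j) (C(j) = 2*(j/(j + 6) + j) = 2*(j/(6 + j) + j) = 2*(j + j/(6 + j)) = 2*j + 2*j/(6 + j))
(((-15 + P)/(-24 + 7))/(-41))*(C(3) - 12) = (((-15 - 3)/(-24 + 7))/(-41))*(2*3*(7 + 3)/(6 + 3) - 12) = (-18/(-17)*(-1/41))*(2*3*10/9 - 12) = (-18*(-1/17)*(-1/41))*(2*3*(⅑)*10 - 12) = ((18/17)*(-1/41))*(20/3 - 12) = -18/697*(-16/3) = 96/697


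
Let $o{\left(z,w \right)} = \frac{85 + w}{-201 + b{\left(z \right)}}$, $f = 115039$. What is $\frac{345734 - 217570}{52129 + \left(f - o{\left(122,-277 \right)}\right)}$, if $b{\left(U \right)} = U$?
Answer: $\frac{2531239}{3301520} \approx 0.76669$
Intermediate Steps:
$o{\left(z,w \right)} = \frac{85 + w}{-201 + z}$
$\frac{345734 - 217570}{52129 + \left(f - o{\left(122,-277 \right)}\right)} = \frac{345734 - 217570}{52129 + \left(115039 - \frac{85 - 277}{-201 + 122}\right)} = \frac{128164}{52129 + \left(115039 - \frac{1}{-79} \left(-192\right)\right)} = \frac{128164}{52129 + \left(115039 - \left(- \frac{1}{79}\right) \left(-192\right)\right)} = \frac{128164}{52129 + \left(115039 - \frac{192}{79}\right)} = \frac{128164}{52129 + \frac{9087889}{79}} = \frac{128164}{\frac{13206080}{79}} = 128164 \cdot \frac{79}{13206080} = \frac{2531239}{3301520}$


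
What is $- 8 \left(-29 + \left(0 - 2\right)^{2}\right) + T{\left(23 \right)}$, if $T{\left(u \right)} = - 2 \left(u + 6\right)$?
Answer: $142$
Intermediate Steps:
$T{\left(u \right)} = -12 - 2 u$ ($T{\left(u \right)} = - 2 \left(6 + u\right) = -12 - 2 u$)
$- 8 \left(-29 + \left(0 - 2\right)^{2}\right) + T{\left(23 \right)} = - 8 \left(-29 + \left(0 - 2\right)^{2}\right) - 58 = - 8 \left(-29 + \left(-2\right)^{2}\right) - 58 = - 8 \left(-29 + 4\right) - 58 = \left(-8\right) \left(-25\right) - 58 = 200 - 58 = 142$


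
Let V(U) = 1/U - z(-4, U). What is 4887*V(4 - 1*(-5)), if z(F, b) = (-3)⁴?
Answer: -395304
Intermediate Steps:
z(F, b) = 81
V(U) = -81 + 1/U (V(U) = 1/U - 1*81 = 1/U - 81 = -81 + 1/U)
4887*V(4 - 1*(-5)) = 4887*(-81 + 1/(4 - 1*(-5))) = 4887*(-81 + 1/(4 + 5)) = 4887*(-81 + 1/9) = 4887*(-81 + ⅑) = 4887*(-728/9) = -395304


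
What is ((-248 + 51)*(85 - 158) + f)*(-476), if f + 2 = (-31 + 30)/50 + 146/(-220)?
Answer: -1882121612/275 ≈ -6.8441e+6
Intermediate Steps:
f = -738/275 (f = -2 + ((-31 + 30)/50 + 146/(-220)) = -2 + (-1*1/50 + 146*(-1/220)) = -2 + (-1/50 - 73/110) = -2 - 188/275 = -738/275 ≈ -2.6836)
((-248 + 51)*(85 - 158) + f)*(-476) = ((-248 + 51)*(85 - 158) - 738/275)*(-476) = (-197*(-73) - 738/275)*(-476) = (14381 - 738/275)*(-476) = (3954037/275)*(-476) = -1882121612/275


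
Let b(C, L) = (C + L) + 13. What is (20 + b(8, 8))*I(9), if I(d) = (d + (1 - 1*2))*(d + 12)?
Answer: 8232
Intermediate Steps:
b(C, L) = 13 + C + L
I(d) = (-1 + d)*(12 + d) (I(d) = (d + (1 - 2))*(12 + d) = (d - 1)*(12 + d) = (-1 + d)*(12 + d))
(20 + b(8, 8))*I(9) = (20 + (13 + 8 + 8))*(-12 + 9² + 11*9) = (20 + 29)*(-12 + 81 + 99) = 49*168 = 8232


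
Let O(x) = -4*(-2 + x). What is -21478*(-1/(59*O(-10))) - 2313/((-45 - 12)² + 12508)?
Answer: 165939215/22311912 ≈ 7.4372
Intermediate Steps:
O(x) = 8 - 4*x
-21478*(-1/(59*O(-10))) - 2313/((-45 - 12)² + 12508) = -21478*(-1/(59*(8 - 4*(-10)))) - 2313/((-45 - 12)² + 12508) = -21478*(-1/(59*(8 + 40))) - 2313/((-57)² + 12508) = -21478/(48*(-59)) - 2313/(3249 + 12508) = -21478/(-2832) - 2313/15757 = -21478*(-1/2832) - 2313*1/15757 = 10739/1416 - 2313/15757 = 165939215/22311912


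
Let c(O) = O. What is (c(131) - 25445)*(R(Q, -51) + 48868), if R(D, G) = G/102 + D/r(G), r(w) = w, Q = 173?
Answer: -21028082441/17 ≈ -1.2369e+9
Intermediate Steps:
R(D, G) = G/102 + D/G
(c(131) - 25445)*(R(Q, -51) + 48868) = (131 - 25445)*(((1/102)*(-51) + 173/(-51)) + 48868) = -25314*((-1/2 + 173*(-1/51)) + 48868) = -25314*((-1/2 - 173/51) + 48868) = -25314*(-397/102 + 48868) = -25314*4984139/102 = -21028082441/17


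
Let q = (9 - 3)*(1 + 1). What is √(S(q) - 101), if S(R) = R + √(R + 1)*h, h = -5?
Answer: √(-89 - 5*√13) ≈ 10.345*I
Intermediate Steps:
q = 12 (q = 6*2 = 12)
S(R) = R - 5*√(1 + R) (S(R) = R + √(R + 1)*(-5) = R + √(1 + R)*(-5) = R - 5*√(1 + R))
√(S(q) - 101) = √((12 - 5*√(1 + 12)) - 101) = √((12 - 5*√13) - 101) = √(-89 - 5*√13)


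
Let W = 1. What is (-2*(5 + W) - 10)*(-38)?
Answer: 836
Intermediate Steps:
(-2*(5 + W) - 10)*(-38) = (-2*(5 + 1) - 10)*(-38) = (-2*6 - 10)*(-38) = (-12 - 10)*(-38) = -22*(-38) = 836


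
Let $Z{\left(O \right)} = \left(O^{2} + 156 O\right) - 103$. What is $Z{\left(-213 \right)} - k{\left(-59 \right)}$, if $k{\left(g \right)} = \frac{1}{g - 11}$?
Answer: $\frac{842661}{70} \approx 12038.0$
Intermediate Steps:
$k{\left(g \right)} = \frac{1}{-11 + g}$
$Z{\left(O \right)} = -103 + O^{2} + 156 O$
$Z{\left(-213 \right)} - k{\left(-59 \right)} = \left(-103 + \left(-213\right)^{2} + 156 \left(-213\right)\right) - \frac{1}{-11 - 59} = \left(-103 + 45369 - 33228\right) - \frac{1}{-70} = 12038 - - \frac{1}{70} = 12038 + \frac{1}{70} = \frac{842661}{70}$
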